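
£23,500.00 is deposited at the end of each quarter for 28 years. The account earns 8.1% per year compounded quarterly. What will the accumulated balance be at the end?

£9,798,796.21

This is an ordinary annuity: 112 deposits of £23,500.00 at the end of each quarter.
Periodic rate r = 0.081/4 per quarter; n is counted in quarters.
FV = PMT × [((1+r)^n − 1)/r] = 23,500 × [(1+r)^112 − 1] / r = £9,798,796.21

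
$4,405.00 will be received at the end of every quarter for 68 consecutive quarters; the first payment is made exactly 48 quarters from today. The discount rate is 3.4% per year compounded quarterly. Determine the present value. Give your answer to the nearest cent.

Ordinary annuity of 68 payments, first payment at period 48.
Periodic rate r = 0.034/4 per quarter; n is counted in quarters.
The ordinary-annuity PV formula values the stream one period before the first payment (period 47); discount that back 47 periods:
PV₀ = 4,405 × [1 − (1+r)^−68] / r × (1+r)^−47 = $152,351.06

$152,351.06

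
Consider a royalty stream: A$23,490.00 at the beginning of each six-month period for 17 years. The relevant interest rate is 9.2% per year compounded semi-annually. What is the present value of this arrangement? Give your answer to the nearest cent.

This is an annuity due: 34 payments of A$23,490.00 at the beginning of each six-month period.
Periodic rate r = 0.092/2 per half-year; n is counted in half-years.
PV = PMT × [(1 − (1+r)^−n)/r] × (1+r) = 23,490 × [1 − (1+r)^−34] / r × (1+r) = A$418,376.56

A$418,376.56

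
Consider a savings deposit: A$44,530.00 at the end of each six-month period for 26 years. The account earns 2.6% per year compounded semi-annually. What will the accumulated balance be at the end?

A$3,279,641.93

This is an ordinary annuity: 52 deposits of A$44,530.00 at the end of each six-month period.
Periodic rate r = 0.026/2 per half-year; n is counted in half-years.
FV = PMT × [((1+r)^n − 1)/r] = 44,530 × [(1+r)^52 − 1] / r = A$3,279,641.93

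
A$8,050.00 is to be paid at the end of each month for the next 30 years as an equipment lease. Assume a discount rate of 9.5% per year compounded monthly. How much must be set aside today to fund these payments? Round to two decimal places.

A$957,359.78

This is an ordinary annuity: 360 payments of A$8,050.00 at the end of each month.
Periodic rate r = 0.095/12 per month; n is counted in months.
PV = PMT × [(1 − (1+r)^−n)/r] = 8,050 × [1 − (1+r)^−360] / r = A$957,359.78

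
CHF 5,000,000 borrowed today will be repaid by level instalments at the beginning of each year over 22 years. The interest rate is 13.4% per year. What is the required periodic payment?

CHF 630,473.10

Level annuity due; solve PV = PMT × [(1 − (1+r)^−n)/r] × (1+r) for PMT.
Periodic rate r = 0.134 per year.
With n = 22: PMT = 5,000,000 / ([(1 − (1+r)^−n)/r] × (1+r)) = CHF 630,473.10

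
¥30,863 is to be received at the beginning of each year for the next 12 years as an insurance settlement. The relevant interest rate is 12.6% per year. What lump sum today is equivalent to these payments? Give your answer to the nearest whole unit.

This is an annuity due: 12 payments of ¥30,863 at the beginning of each year.
Periodic rate r = 0.126 per year.
PV = PMT × [(1 − (1+r)^−n)/r] × (1+r) = 30,863 × [1 − (1+r)^−12] / r × (1+r) = ¥209,411

¥209,411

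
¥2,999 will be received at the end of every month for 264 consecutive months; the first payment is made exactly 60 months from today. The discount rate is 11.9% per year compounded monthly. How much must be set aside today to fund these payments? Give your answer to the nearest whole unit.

Ordinary annuity of 264 payments, first payment at period 60.
Periodic rate r = 0.119/12 per month; n is counted in months.
The ordinary-annuity PV formula values the stream one period before the first payment (period 59); discount that back 59 periods:
PV₀ = 2,999 × [1 − (1+r)^−264] / r × (1+r)^−59 = ¥156,467

¥156,467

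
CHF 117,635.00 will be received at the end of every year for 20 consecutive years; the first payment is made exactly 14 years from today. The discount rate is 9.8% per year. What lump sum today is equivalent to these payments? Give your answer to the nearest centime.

Ordinary annuity of 20 payments, first payment at period 14.
Periodic rate r = 0.098 per year.
The ordinary-annuity PV formula values the stream one period before the first payment (period 13); discount that back 13 periods:
PV₀ = 117,635 × [1 − (1+r)^−20] / r × (1+r)^−13 = CHF 301,142.22

CHF 301,142.22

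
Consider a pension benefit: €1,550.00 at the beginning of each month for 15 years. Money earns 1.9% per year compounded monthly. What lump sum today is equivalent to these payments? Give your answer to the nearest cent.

This is an annuity due: 180 payments of €1,550.00 at the beginning of each month.
Periodic rate r = 0.019/12 per month; n is counted in months.
PV = PMT × [(1 − (1+r)^−n)/r] × (1+r) = 1,550 × [1 − (1+r)^−180] / r × (1+r) = €242,983.16

€242,983.16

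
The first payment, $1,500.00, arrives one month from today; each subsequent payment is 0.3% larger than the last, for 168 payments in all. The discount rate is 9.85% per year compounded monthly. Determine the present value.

$167,357.11

Periodic rate r = 0.0985/12 per month; n is counted in months.
Growing ordinary annuity: PV = PMT₁ × [1 − ((1+g)/(1+r))^n] / (r − g) = 1,500 × [1 − ((1+0.003)/(1+r))^168] / (r − 0.003) = $167,357.11.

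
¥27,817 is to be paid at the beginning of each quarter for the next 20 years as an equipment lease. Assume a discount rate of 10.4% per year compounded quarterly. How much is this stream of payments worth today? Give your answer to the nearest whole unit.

This is an annuity due: 80 payments of ¥27,817 at the beginning of each quarter.
Periodic rate r = 0.104/4 per quarter; n is counted in quarters.
PV = PMT × [(1 − (1+r)^−n)/r] × (1+r) = 27,817 × [1 − (1+r)^−80] / r × (1+r) = ¥956,872

¥956,872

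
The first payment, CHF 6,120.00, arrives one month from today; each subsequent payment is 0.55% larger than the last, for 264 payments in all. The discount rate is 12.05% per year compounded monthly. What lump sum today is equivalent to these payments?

Periodic rate r = 0.1205/12 per month; n is counted in months.
Growing ordinary annuity: PV = PMT₁ × [1 − ((1+g)/(1+r))^n] / (r − g) = 6,120 × [1 − ((1+0.0055)/(1+r))^264] / (r − 0.0055) = CHF 937,478.02.

CHF 937,478.02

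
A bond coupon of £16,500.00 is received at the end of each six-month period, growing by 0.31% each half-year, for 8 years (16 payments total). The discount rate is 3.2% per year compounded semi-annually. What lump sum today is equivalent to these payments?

Periodic rate r = 0.032/2 per half-year; n is counted in half-years.
Growing ordinary annuity: PV = PMT₁ × [1 − ((1+g)/(1+r))^n] / (r − g) = 16,500 × [1 − ((1+0.0031)/(1+r))^16] / (r − 0.0031) = £236,506.08.

£236,506.08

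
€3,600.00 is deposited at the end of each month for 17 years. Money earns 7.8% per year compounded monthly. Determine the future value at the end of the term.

This is an ordinary annuity: 204 deposits of €3,600.00 at the end of each month.
Periodic rate r = 0.078/12 per month; n is counted in months.
FV = PMT × [((1+r)^n − 1)/r] = 3,600 × [(1+r)^204 − 1] / r = €1,522,979.82

€1,522,979.82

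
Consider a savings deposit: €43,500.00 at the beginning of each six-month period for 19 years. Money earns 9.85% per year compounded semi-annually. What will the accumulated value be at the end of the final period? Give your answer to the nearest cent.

This is an annuity due: 38 deposits of €43,500.00 at the beginning of each six-month period.
Periodic rate r = 0.0985/2 per half-year; n is counted in half-years.
FV = PMT × [((1+r)^n − 1)/r] × (1+r) = 43,500 × [(1+r)^38 − 1] / r × (1+r) = €4,832,464.52

€4,832,464.52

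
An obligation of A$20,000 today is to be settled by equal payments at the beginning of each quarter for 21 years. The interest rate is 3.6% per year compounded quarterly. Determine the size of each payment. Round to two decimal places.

Level annuity due; solve PV = PMT × [(1 − (1+r)^−n)/r] × (1+r) for PMT.
Periodic rate r = 0.036/4 per quarter; n is counted in quarters.
With n = 84: PMT = 20,000 / ([(1 − (1+r)^−n)/r] × (1+r)) = A$337.31

A$337.31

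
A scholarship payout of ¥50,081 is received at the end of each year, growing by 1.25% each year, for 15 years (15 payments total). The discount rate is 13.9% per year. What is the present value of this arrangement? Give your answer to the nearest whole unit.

¥328,187

Periodic rate r = 0.139 per year.
Growing ordinary annuity: PV = PMT₁ × [1 − ((1+g)/(1+r))^n] / (r − g) = 50,081 × [1 − ((1+0.0125)/(1+r))^15] / (r − 0.0125) = ¥328,187.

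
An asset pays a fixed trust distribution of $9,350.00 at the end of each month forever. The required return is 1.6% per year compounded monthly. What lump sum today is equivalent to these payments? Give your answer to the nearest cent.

Periodic rate r = 0.016/12 per month.
Level perpetuity: PV = PMT / r = 9,350 / (0.016/12) = $7,012,500.00.

$7,012,500.00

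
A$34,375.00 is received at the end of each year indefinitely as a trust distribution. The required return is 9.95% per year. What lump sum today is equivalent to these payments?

A$345,477.39

Periodic rate r = 0.0995 per year.
Level perpetuity: PV = PMT / r = 34,375 / (0.0995) = A$345,477.39.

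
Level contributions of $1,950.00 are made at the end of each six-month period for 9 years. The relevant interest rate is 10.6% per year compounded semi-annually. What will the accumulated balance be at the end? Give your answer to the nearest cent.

$56,419.03

This is an ordinary annuity: 18 deposits of $1,950.00 at the end of each six-month period.
Periodic rate r = 0.106/2 per half-year; n is counted in half-years.
FV = PMT × [((1+r)^n − 1)/r] = 1,950 × [(1+r)^18 − 1] / r = $56,419.03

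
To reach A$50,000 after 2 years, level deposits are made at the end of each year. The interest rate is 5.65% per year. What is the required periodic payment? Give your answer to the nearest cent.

Level ordinary annuity; solve FV = PMT × [((1+r)^n − 1)/r] for PMT.
Periodic rate r = 0.0565 per year.
With n = 2: PMT = 50,000 / ([((1+r)^n − 1)/r]) = A$24,313.15

A$24,313.15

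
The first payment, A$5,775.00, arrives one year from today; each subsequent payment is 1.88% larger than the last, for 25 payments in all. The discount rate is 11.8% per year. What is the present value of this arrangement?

Periodic rate r = 0.118 per year.
Growing ordinary annuity: PV = PMT₁ × [1 − ((1+g)/(1+r))^n] / (r − g) = 5,775 × [1 − ((1+0.0188)/(1+r))^25] / (r − 0.0188) = A$52,511.21.

A$52,511.21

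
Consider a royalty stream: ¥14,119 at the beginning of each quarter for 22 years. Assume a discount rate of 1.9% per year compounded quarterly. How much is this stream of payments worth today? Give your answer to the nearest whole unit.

This is an annuity due: 88 payments of ¥14,119 at the beginning of each quarter.
Periodic rate r = 0.019/4 per quarter; n is counted in quarters.
PV = PMT × [(1 − (1+r)^−n)/r] × (1+r) = 14,119 × [1 − (1+r)^−88] / r × (1+r) = ¥1,018,368

¥1,018,368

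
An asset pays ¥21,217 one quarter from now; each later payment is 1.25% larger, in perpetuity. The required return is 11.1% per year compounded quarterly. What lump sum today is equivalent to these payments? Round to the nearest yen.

Periodic rate r = 0.111/4 per quarter.
Growing perpetuity (Gordon): PV = PMT₁ / (r − g) = 21,217 / (r − 0.0125) = ¥1,391,279.

¥1,391,279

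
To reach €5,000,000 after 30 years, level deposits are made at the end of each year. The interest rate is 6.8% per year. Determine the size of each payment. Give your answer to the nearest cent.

Level ordinary annuity; solve FV = PMT × [((1+r)^n − 1)/r] for PMT.
Periodic rate r = 0.068 per year.
With n = 30: PMT = 5,000,000 / ([((1+r)^n − 1)/r]) = €54,867.30

€54,867.30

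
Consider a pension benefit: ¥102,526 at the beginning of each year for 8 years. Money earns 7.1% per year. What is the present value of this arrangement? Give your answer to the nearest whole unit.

This is an annuity due: 8 payments of ¥102,526 at the beginning of each year.
Periodic rate r = 0.071 per year.
PV = PMT × [(1 − (1+r)^−n)/r] × (1+r) = 102,526 × [1 − (1+r)^−8] / r × (1+r) = ¥653,147

¥653,147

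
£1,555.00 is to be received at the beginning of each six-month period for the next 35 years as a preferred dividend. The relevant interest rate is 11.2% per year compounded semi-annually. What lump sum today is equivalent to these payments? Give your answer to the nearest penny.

This is an annuity due: 70 payments of £1,555.00 at the beginning of each six-month period.
Periodic rate r = 0.112/2 per half-year; n is counted in half-years.
PV = PMT × [(1 − (1+r)^−n)/r] × (1+r) = 1,555 × [1 − (1+r)^−70] / r × (1+r) = £28,676.11

£28,676.11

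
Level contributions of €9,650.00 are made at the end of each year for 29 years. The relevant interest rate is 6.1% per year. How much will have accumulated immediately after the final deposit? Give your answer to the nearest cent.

This is an ordinary annuity: 29 deposits of €9,650.00 at the end of each year.
Periodic rate r = 0.061 per year.
FV = PMT × [((1+r)^n − 1)/r] = 9,650 × [(1+r)^29 − 1] / r = €722,737.76

€722,737.76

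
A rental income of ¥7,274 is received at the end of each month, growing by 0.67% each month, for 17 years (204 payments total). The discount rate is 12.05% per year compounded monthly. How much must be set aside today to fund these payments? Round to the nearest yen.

Periodic rate r = 0.1205/12 per month; n is counted in months.
Growing ordinary annuity: PV = PMT₁ × [1 − ((1+g)/(1+r))^n] / (r − g) = 7,274 × [1 − ((1+0.0067)/(1+r))^204] / (r − 0.0067) = ¥1,069,602.

¥1,069,602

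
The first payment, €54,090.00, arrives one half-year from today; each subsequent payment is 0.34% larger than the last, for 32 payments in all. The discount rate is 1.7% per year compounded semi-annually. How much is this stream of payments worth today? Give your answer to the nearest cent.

Periodic rate r = 0.017/2 per half-year; n is counted in half-years.
Growing ordinary annuity: PV = PMT₁ × [1 − ((1+g)/(1+r))^n] / (r − g) = 54,090 × [1 − ((1+0.0034)/(1+r))^32] / (r − 0.0034) = €1,588,322.83.

€1,588,322.83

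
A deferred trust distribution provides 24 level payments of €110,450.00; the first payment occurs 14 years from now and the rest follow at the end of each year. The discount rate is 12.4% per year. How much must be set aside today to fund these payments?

Ordinary annuity of 24 payments, first payment at period 14.
Periodic rate r = 0.124 per year.
The ordinary-annuity PV formula values the stream one period before the first payment (period 13); discount that back 13 periods:
PV₀ = 110,450 × [1 − (1+r)^−24] / r × (1+r)^−13 = €183,099.95

€183,099.95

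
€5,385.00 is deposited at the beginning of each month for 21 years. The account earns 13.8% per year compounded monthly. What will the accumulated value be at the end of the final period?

€7,976,365.73

This is an annuity due: 252 deposits of €5,385.00 at the beginning of each month.
Periodic rate r = 0.138/12 per month; n is counted in months.
FV = PMT × [((1+r)^n − 1)/r] × (1+r) = 5,385 × [(1+r)^252 − 1] / r × (1+r) = €7,976,365.73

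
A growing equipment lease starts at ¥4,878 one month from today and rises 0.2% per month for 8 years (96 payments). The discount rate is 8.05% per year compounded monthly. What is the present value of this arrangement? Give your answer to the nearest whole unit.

Periodic rate r = 0.0805/12 per month; n is counted in months.
Growing ordinary annuity: PV = PMT₁ × [1 − ((1+g)/(1+r))^n] / (r − g) = 4,878 × [1 − ((1+0.002)/(1+r))^96] / (r − 0.002) = ¥375,457.

¥375,457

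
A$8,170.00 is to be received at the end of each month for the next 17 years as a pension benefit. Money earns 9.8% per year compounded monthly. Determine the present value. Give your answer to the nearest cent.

This is an ordinary annuity: 204 payments of A$8,170.00 at the end of each month.
Periodic rate r = 0.098/12 per month; n is counted in months.
PV = PMT × [(1 − (1+r)^−n)/r] = 8,170 × [1 − (1+r)^−204] / r = A$810,045.81

A$810,045.81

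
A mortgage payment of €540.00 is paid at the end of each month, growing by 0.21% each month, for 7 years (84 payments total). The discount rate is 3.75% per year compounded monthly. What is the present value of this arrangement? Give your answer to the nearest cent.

Periodic rate r = 0.0375/12 per month; n is counted in months.
Growing ordinary annuity: PV = PMT₁ × [1 − ((1+g)/(1+r))^n] / (r − g) = 540 × [1 − ((1+0.0021)/(1+r))^84] / (r − 0.0021) = €43,353.66.

€43,353.66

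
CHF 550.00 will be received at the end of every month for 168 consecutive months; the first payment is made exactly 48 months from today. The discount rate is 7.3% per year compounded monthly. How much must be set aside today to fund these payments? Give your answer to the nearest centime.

CHF 43,444.28

Ordinary annuity of 168 payments, first payment at period 48.
Periodic rate r = 0.073/12 per month; n is counted in months.
The ordinary-annuity PV formula values the stream one period before the first payment (period 47); discount that back 47 periods:
PV₀ = 550 × [1 − (1+r)^−168] / r × (1+r)^−47 = CHF 43,444.28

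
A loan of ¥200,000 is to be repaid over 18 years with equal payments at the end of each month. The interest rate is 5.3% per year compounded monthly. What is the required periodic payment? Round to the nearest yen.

¥1,439

Level ordinary annuity; solve PV = PMT × [(1 − (1+r)^−n)/r] for PMT.
Periodic rate r = 0.053/12 per month; n is counted in months.
With n = 216: PMT = 200,000 / ([(1 − (1+r)^−n)/r]) = ¥1,439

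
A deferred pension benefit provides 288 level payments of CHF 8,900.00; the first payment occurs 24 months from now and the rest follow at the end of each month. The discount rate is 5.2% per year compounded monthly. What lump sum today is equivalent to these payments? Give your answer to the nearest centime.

CHF 1,324,177.23

Ordinary annuity of 288 payments, first payment at period 24.
Periodic rate r = 0.052/12 per month; n is counted in months.
The ordinary-annuity PV formula values the stream one period before the first payment (period 23); discount that back 23 periods:
PV₀ = 8,900 × [1 − (1+r)^−288] / r × (1+r)^−23 = CHF 1,324,177.23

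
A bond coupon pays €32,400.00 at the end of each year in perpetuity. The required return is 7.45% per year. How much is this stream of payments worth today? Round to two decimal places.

Periodic rate r = 0.0745 per year.
Level perpetuity: PV = PMT / r = 32,400 / (0.0745) = €434,899.33.

€434,899.33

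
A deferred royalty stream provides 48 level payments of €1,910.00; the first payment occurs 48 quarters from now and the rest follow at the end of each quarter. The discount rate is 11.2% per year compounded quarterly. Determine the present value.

Ordinary annuity of 48 payments, first payment at period 48.
Periodic rate r = 0.112/4 per quarter; n is counted in quarters.
The ordinary-annuity PV formula values the stream one period before the first payment (period 47); discount that back 47 periods:
PV₀ = 1,910 × [1 − (1+r)^−48] / r × (1+r)^−47 = €13,680.27

€13,680.27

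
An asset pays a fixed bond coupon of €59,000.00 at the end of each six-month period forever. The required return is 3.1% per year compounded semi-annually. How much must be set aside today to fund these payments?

Periodic rate r = 0.031/2 per half-year.
Level perpetuity: PV = PMT / r = 59,000 / (0.031/2) = €3,806,451.61.

€3,806,451.61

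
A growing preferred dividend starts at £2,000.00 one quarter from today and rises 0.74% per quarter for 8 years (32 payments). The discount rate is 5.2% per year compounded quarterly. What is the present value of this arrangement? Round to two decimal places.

Periodic rate r = 0.052/4 per quarter; n is counted in quarters.
Growing ordinary annuity: PV = PMT₁ × [1 − ((1+g)/(1+r))^n] / (r − g) = 2,000 × [1 − ((1+0.0074)/(1+r))^32] / (r − 0.0074) = £58,052.78.

£58,052.78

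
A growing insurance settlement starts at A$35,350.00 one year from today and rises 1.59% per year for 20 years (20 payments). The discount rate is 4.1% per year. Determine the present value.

Periodic rate r = 0.041 per year.
Growing ordinary annuity: PV = PMT₁ × [1 − ((1+g)/(1+r))^n] / (r − g) = 35,350 × [1 − ((1+0.0159)/(1+r))^20] / (r − 0.0159) = A$543,955.48.

A$543,955.48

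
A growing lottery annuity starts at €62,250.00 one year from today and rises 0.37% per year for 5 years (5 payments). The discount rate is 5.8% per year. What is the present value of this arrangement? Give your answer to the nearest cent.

Periodic rate r = 0.058 per year.
Growing ordinary annuity: PV = PMT₁ × [1 − ((1+g)/(1+r))^n] / (r − g) = 62,250 × [1 − ((1+0.0037)/(1+r))^5] / (r − 0.0037) = €265,500.32.

€265,500.32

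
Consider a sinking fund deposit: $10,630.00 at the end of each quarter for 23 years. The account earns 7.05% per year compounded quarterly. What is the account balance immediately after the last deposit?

This is an ordinary annuity: 92 deposits of $10,630.00 at the end of each quarter.
Periodic rate r = 0.0705/4 per quarter; n is counted in quarters.
FV = PMT × [((1+r)^n − 1)/r] = 10,630 × [(1+r)^92 − 1] / r = $2,406,271.50

$2,406,271.50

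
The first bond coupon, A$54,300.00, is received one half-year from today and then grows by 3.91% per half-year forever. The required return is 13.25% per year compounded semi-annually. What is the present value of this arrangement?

Periodic rate r = 0.1325/2 per half-year.
Growing perpetuity (Gordon): PV = PMT₁ / (r − g) = 54,300 / (r − 0.0391) = A$2,000,000.00.

A$2,000,000.00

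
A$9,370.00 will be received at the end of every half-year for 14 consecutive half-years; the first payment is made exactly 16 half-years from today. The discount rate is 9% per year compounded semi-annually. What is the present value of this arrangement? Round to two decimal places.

A$49,495.55

Ordinary annuity of 14 payments, first payment at period 16.
Periodic rate r = 0.09/2 per half-year; n is counted in half-years.
The ordinary-annuity PV formula values the stream one period before the first payment (period 15); discount that back 15 periods:
PV₀ = 9,370 × [1 − (1+r)^−14] / r × (1+r)^−15 = A$49,495.55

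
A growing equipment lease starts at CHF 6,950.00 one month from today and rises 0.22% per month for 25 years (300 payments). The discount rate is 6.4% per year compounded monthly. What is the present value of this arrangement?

Periodic rate r = 0.064/12 per month; n is counted in months.
Growing ordinary annuity: PV = PMT₁ × [1 − ((1+g)/(1+r))^n] / (r − g) = 6,950 × [1 − ((1+0.0022)/(1+r))^300] / (r − 0.0022) = CHF 1,348,578.30.

CHF 1,348,578.30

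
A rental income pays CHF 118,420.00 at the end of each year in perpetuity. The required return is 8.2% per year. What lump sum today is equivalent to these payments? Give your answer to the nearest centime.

CHF 1,444,146.34

Periodic rate r = 0.082 per year.
Level perpetuity: PV = PMT / r = 118,420 / (0.082) = CHF 1,444,146.34.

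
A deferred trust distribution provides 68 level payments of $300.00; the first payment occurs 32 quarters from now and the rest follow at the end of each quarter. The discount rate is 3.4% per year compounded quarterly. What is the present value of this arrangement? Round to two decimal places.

$11,880.51

Ordinary annuity of 68 payments, first payment at period 32.
Periodic rate r = 0.034/4 per quarter; n is counted in quarters.
The ordinary-annuity PV formula values the stream one period before the first payment (period 31); discount that back 31 periods:
PV₀ = 300 × [1 − (1+r)^−68] / r × (1+r)^−31 = $11,880.51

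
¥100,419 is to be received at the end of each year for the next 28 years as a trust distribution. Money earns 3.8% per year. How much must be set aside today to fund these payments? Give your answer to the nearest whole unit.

This is an ordinary annuity: 28 payments of ¥100,419 at the end of each year.
Periodic rate r = 0.038 per year.
PV = PMT × [(1 − (1+r)^−n)/r] = 100,419 × [1 − (1+r)^−28] / r = ¥1,712,555

¥1,712,555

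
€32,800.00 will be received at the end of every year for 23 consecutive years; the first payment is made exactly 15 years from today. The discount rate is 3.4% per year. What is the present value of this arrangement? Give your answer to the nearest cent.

Ordinary annuity of 23 payments, first payment at period 15.
Periodic rate r = 0.034 per year.
The ordinary-annuity PV formula values the stream one period before the first payment (period 14); discount that back 14 periods:
PV₀ = 32,800 × [1 − (1+r)^−23] / r × (1+r)^−14 = €324,112.83

€324,112.83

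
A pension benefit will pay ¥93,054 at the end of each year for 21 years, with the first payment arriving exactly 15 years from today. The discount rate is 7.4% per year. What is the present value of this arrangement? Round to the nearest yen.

¥359,493

Ordinary annuity of 21 payments, first payment at period 15.
Periodic rate r = 0.074 per year.
The ordinary-annuity PV formula values the stream one period before the first payment (period 14); discount that back 14 periods:
PV₀ = 93,054 × [1 − (1+r)^−21] / r × (1+r)^−14 = ¥359,493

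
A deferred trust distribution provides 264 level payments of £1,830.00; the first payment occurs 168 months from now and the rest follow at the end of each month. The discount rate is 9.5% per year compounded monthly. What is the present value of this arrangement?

Ordinary annuity of 264 payments, first payment at period 168.
Periodic rate r = 0.095/12 per month; n is counted in months.
The ordinary-annuity PV formula values the stream one period before the first payment (period 167); discount that back 167 periods:
PV₀ = 1,830 × [1 − (1+r)^−264] / r × (1+r)^−167 = £54,218.62

£54,218.62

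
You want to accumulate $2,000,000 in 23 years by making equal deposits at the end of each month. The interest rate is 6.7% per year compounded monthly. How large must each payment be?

Level ordinary annuity; solve FV = PMT × [((1+r)^n − 1)/r] for PMT.
Periodic rate r = 0.067/12 per month; n is counted in months.
With n = 276: PMT = 2,000,000 / ([((1+r)^n − 1)/r]) = $3,059.96

$3,059.96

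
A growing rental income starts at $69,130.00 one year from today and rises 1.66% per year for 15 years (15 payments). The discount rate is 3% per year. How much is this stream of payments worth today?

$920,037.68

Periodic rate r = 0.03 per year.
Growing ordinary annuity: PV = PMT₁ × [1 − ((1+g)/(1+r))^n] / (r − g) = 69,130 × [1 − ((1+0.0166)/(1+r))^15] / (r − 0.0166) = $920,037.68.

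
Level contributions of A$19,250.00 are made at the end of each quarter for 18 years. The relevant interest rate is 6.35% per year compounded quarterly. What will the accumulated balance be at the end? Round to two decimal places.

A$2,556,319.14

This is an ordinary annuity: 72 deposits of A$19,250.00 at the end of each quarter.
Periodic rate r = 0.0635/4 per quarter; n is counted in quarters.
FV = PMT × [((1+r)^n − 1)/r] = 19,250 × [(1+r)^72 − 1] / r = A$2,556,319.14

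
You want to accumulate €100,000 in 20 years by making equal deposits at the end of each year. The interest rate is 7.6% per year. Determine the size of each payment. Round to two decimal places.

€2,283.94

Level ordinary annuity; solve FV = PMT × [((1+r)^n − 1)/r] for PMT.
Periodic rate r = 0.076 per year.
With n = 20: PMT = 100,000 / ([((1+r)^n − 1)/r]) = €2,283.94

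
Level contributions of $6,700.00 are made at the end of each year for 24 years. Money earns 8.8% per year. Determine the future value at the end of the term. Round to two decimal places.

This is an ordinary annuity: 24 deposits of $6,700.00 at the end of each year.
Periodic rate r = 0.088 per year.
FV = PMT × [((1+r)^n − 1)/r] = 6,700 × [(1+r)^24 − 1] / r = $500,212.74

$500,212.74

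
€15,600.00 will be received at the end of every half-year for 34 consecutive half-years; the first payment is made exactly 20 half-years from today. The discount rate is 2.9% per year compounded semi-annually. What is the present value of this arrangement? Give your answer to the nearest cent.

€316,757.17

Ordinary annuity of 34 payments, first payment at period 20.
Periodic rate r = 0.029/2 per half-year; n is counted in half-years.
The ordinary-annuity PV formula values the stream one period before the first payment (period 19); discount that back 19 periods:
PV₀ = 15,600 × [1 − (1+r)^−34] / r × (1+r)^−19 = €316,757.17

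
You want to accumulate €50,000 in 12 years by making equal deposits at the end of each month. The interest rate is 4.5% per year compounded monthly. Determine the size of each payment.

€262.50

Level ordinary annuity; solve FV = PMT × [((1+r)^n − 1)/r] for PMT.
Periodic rate r = 0.045/12 per month; n is counted in months.
With n = 144: PMT = 50,000 / ([((1+r)^n − 1)/r]) = €262.50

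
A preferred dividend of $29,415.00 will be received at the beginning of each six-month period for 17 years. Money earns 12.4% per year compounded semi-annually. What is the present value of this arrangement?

$438,677.42

This is an annuity due: 34 payments of $29,415.00 at the beginning of each six-month period.
Periodic rate r = 0.124/2 per half-year; n is counted in half-years.
PV = PMT × [(1 − (1+r)^−n)/r] × (1+r) = 29,415 × [1 − (1+r)^−34] / r × (1+r) = $438,677.42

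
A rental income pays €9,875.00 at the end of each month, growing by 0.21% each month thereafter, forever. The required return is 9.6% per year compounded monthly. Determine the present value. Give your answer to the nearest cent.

€1,673,728.81

Periodic rate r = 0.096/12 per month.
Growing perpetuity (Gordon): PV = PMT₁ / (r − g) = 9,875 / (r − 0.0021) = €1,673,728.81.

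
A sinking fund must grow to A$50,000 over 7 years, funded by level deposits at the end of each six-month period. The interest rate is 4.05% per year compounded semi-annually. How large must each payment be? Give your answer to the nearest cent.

A$3,124.87

Level ordinary annuity; solve FV = PMT × [((1+r)^n − 1)/r] for PMT.
Periodic rate r = 0.0405/2 per half-year; n is counted in half-years.
With n = 14: PMT = 50,000 / ([((1+r)^n − 1)/r]) = A$3,124.87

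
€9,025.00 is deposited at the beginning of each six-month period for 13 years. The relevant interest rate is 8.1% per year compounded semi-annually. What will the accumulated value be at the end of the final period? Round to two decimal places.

This is an annuity due: 26 deposits of €9,025.00 at the beginning of each six-month period.
Periodic rate r = 0.081/2 per half-year; n is counted in half-years.
FV = PMT × [((1+r)^n − 1)/r] × (1+r) = 9,025 × [(1+r)^26 − 1] / r × (1+r) = €419,056.77

€419,056.77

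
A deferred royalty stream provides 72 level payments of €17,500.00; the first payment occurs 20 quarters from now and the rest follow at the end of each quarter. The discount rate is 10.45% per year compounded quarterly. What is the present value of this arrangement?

€346,285.85

Ordinary annuity of 72 payments, first payment at period 20.
Periodic rate r = 0.1045/4 per quarter; n is counted in quarters.
The ordinary-annuity PV formula values the stream one period before the first payment (period 19); discount that back 19 periods:
PV₀ = 17,500 × [1 − (1+r)^−72] / r × (1+r)^−19 = €346,285.85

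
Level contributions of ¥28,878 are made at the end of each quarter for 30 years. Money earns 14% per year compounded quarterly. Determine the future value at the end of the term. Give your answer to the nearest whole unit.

This is an ordinary annuity: 120 deposits of ¥28,878 at the end of each quarter.
Periodic rate r = 0.14/4 per quarter; n is counted in quarters.
FV = PMT × [((1+r)^n − 1)/r] = 28,878 × [(1+r)^120 − 1] / r = ¥50,383,295

¥50,383,295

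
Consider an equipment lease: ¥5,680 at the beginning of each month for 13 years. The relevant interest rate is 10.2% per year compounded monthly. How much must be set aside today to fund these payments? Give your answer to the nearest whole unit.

This is an annuity due: 156 payments of ¥5,680 at the beginning of each month.
Periodic rate r = 0.102/12 per month; n is counted in months.
PV = PMT × [(1 − (1+r)^−n)/r] × (1+r) = 5,680 × [1 − (1+r)^−156] / r × (1+r) = ¥493,960

¥493,960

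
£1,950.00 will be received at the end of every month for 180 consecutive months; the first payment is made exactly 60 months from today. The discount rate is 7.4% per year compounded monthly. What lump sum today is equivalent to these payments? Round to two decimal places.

£147,261.64

Ordinary annuity of 180 payments, first payment at period 60.
Periodic rate r = 0.074/12 per month; n is counted in months.
The ordinary-annuity PV formula values the stream one period before the first payment (period 59); discount that back 59 periods:
PV₀ = 1,950 × [1 − (1+r)^−180] / r × (1+r)^−59 = £147,261.64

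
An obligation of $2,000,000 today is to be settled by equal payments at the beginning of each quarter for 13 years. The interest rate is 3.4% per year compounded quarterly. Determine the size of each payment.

Level annuity due; solve PV = PMT × [(1 − (1+r)^−n)/r] × (1+r) for PMT.
Periodic rate r = 0.034/4 per quarter; n is counted in quarters.
With n = 52: PMT = 2,000,000 / ([(1 − (1+r)^−n)/r] × (1+r)) = $47,343.86

$47,343.86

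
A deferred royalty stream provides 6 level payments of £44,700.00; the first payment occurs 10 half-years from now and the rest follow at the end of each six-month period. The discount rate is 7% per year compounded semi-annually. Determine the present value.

Ordinary annuity of 6 payments, first payment at period 10.
Periodic rate r = 0.07/2 per half-year; n is counted in half-years.
The ordinary-annuity PV formula values the stream one period before the first payment (period 9); discount that back 9 periods:
PV₀ = 44,700 × [1 − (1+r)^−6] / r × (1+r)^−9 = £174,764.68

£174,764.68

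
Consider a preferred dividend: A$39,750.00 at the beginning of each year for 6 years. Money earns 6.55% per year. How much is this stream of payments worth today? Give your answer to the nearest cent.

This is an annuity due: 6 payments of A$39,750.00 at the beginning of each year.
Periodic rate r = 0.0655 per year.
PV = PMT × [(1 − (1+r)^−n)/r] × (1+r) = 39,750 × [1 − (1+r)^−6] / r × (1+r) = A$204,715.59

A$204,715.59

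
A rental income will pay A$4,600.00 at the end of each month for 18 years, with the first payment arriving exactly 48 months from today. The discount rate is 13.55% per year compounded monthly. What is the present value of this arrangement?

A$219,072.95

Ordinary annuity of 216 payments, first payment at period 48.
Periodic rate r = 0.1355/12 per month; n is counted in months.
The ordinary-annuity PV formula values the stream one period before the first payment (period 47); discount that back 47 periods:
PV₀ = 4,600 × [1 − (1+r)^−216] / r × (1+r)^−47 = A$219,072.95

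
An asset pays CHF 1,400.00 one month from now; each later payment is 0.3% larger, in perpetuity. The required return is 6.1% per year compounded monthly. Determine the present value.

CHF 672,000.00

Periodic rate r = 0.061/12 per month.
Growing perpetuity (Gordon): PV = PMT₁ / (r − g) = 1,400 / (r − 0.003) = CHF 672,000.00.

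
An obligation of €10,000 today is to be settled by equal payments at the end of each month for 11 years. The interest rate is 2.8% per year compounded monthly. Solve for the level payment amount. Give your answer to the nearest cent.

€88.11

Level ordinary annuity; solve PV = PMT × [(1 − (1+r)^−n)/r] for PMT.
Periodic rate r = 0.028/12 per month; n is counted in months.
With n = 132: PMT = 10,000 / ([(1 − (1+r)^−n)/r]) = €88.11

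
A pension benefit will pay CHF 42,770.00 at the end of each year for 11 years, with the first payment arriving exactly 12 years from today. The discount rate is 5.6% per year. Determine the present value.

Ordinary annuity of 11 payments, first payment at period 12.
Periodic rate r = 0.056 per year.
The ordinary-annuity PV formula values the stream one period before the first payment (period 11); discount that back 11 periods:
PV₀ = 42,770 × [1 − (1+r)^−11] / r × (1+r)^−11 = CHF 189,091.93

CHF 189,091.93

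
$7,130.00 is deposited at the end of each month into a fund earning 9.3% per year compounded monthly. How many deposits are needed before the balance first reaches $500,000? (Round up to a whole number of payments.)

Periodic rate r = 0.093/12 per month; n is counted in months.
Ordinary annuity FV: 500,000 = 7,130 × [((1+r)^n − 1)/r].
(1+r)^n = 1 + 500,000 × r / 7,130, so n = ln(1 + 500,000·r/7,130) / ln(1+r) = 56.22.
Round up to a whole number of payments: n = 57.

57 payments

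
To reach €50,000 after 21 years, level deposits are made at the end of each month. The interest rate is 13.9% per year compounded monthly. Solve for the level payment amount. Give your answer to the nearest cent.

Level ordinary annuity; solve FV = PMT × [((1+r)^n − 1)/r] for PMT.
Periodic rate r = 0.139/12 per month; n is counted in months.
With n = 252: PMT = 50,000 / ([((1+r)^n − 1)/r]) = €33.64

€33.64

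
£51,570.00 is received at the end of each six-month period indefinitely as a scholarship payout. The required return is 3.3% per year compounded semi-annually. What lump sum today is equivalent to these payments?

Periodic rate r = 0.033/2 per half-year.
Level perpetuity: PV = PMT / r = 51,570 / (0.033/2) = £3,125,454.55.

£3,125,454.55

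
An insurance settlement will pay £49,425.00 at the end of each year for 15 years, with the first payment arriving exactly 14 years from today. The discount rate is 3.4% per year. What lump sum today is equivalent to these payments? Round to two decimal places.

Ordinary annuity of 15 payments, first payment at period 14.
Periodic rate r = 0.034 per year.
The ordinary-annuity PV formula values the stream one period before the first payment (period 13); discount that back 13 periods:
PV₀ = 49,425 × [1 − (1+r)^−15] / r × (1+r)^−13 = £371,217.44

£371,217.44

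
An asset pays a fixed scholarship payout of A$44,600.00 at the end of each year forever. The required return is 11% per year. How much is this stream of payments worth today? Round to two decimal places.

Periodic rate r = 0.11 per year.
Level perpetuity: PV = PMT / r = 44,600 / (0.11) = A$405,454.55.

A$405,454.55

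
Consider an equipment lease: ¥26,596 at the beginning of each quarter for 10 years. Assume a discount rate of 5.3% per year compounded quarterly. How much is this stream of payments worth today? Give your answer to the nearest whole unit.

¥832,538

This is an annuity due: 40 payments of ¥26,596 at the beginning of each quarter.
Periodic rate r = 0.053/4 per quarter; n is counted in quarters.
PV = PMT × [(1 − (1+r)^−n)/r] × (1+r) = 26,596 × [1 − (1+r)^−40] / r × (1+r) = ¥832,538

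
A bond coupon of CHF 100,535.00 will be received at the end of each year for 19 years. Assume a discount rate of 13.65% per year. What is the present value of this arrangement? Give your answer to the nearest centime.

This is an ordinary annuity: 19 payments of CHF 100,535.00 at the end of each year.
Periodic rate r = 0.1365 per year.
PV = PMT × [(1 − (1+r)^−n)/r] = 100,535 × [1 − (1+r)^−19] / r = CHF 671,751.43

CHF 671,751.43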